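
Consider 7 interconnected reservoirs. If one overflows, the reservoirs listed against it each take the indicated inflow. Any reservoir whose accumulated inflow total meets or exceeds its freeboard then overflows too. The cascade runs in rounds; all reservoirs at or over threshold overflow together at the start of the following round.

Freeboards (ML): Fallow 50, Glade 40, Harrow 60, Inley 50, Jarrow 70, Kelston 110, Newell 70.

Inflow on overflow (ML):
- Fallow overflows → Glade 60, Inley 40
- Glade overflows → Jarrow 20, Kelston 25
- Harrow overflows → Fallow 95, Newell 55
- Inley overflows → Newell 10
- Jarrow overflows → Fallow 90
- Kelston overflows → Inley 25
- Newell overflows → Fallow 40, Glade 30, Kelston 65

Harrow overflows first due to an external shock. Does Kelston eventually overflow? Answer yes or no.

Round 1 — Harrow overflows (initial).
  Fallow: +95 → 95 ≥ 50
  Newell: +55 → 55 < 70
Round 2 — Fallow overflows.
  Glade: +60 → 60 ≥ 40
  Inley: +40 → 40 < 50
Round 3 — Glade overflows.
  Jarrow: +20 → 20 < 70
  Kelston: +25 → 25 < 110
No further overflows.

no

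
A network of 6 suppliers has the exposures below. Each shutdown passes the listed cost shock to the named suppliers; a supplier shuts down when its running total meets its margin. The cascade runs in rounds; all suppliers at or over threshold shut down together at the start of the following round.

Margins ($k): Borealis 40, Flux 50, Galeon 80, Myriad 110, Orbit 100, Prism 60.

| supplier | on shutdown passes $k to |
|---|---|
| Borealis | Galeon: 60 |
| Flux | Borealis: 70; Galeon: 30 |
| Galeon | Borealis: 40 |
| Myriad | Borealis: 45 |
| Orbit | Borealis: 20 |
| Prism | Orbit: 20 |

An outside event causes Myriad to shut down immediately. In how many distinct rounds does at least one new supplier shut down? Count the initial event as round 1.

2

Round 1 — Myriad shuts down (initial).
  Borealis: +45 → 45 ≥ 40
Round 2 — Borealis shuts down.
  Galeon: +60 → 60 < 80
No further shutdowns.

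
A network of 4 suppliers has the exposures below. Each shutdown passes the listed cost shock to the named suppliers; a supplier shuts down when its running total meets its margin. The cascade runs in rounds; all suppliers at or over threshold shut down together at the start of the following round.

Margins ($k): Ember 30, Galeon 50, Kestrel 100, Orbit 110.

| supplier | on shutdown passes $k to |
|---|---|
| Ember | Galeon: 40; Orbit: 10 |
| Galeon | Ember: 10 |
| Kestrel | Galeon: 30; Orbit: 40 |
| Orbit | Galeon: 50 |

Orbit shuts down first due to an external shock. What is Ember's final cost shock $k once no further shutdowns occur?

10

Round 1 — Orbit shuts down (initial).
  Galeon: +50 → 50 ≥ 50
Round 2 — Galeon shuts down.
  Ember: +10 → 10 < 30
No further shutdowns.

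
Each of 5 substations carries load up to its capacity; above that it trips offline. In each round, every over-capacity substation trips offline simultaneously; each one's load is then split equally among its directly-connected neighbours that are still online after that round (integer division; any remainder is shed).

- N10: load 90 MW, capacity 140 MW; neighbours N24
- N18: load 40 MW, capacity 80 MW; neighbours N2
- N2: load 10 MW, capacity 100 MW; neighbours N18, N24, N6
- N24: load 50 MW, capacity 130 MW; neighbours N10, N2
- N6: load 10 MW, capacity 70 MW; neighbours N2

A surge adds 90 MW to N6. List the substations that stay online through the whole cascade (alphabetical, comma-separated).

Round 1 — N6 at 100 > 70. N6 trips offline.
  N6 sheds 100 MW to N2: 100 each.
    N2: 10+100 = 110 > 100
Round 2 — N2 trips offline.
  N2 sheds 110 MW to N18, N24: 55 each.
    N18: 40+55 = 95 > 80
    N24: 50+55 = 105 ≤ 130
Round 3 — N18 trips offline.
  N18 sheds 95 MW: no online neighbours, lost.
No further trips.

N10, N24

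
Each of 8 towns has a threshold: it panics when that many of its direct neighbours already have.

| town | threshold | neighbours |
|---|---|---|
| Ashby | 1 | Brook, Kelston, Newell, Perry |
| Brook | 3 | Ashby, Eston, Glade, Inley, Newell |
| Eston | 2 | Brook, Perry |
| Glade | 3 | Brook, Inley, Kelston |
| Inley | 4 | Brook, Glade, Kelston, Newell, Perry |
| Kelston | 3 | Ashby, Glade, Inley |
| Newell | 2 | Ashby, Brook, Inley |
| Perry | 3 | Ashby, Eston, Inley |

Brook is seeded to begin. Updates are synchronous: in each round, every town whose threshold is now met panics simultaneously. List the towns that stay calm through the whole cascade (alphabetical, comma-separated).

Eston, Glade, Inley, Kelston, Perry

Round 1 — Brook panics (initial).
Round 2 — checking thresholds:
  Ashby: 1 of 4 neighbours ≥ 1, panics.
  Eston: 1 of 2 neighbours < 2, below threshold.
  Glade: 1 of 3 neighbours < 3, below threshold.
  Inley: 1 of 5 neighbours < 4, below threshold.
  Newell: 1 of 3 neighbours < 2, below threshold.
Round 3 — checking thresholds:
  Eston: 1 of 2 neighbours < 2, below threshold.
  Glade: 1 of 3 neighbours < 3, below threshold.
  Inley: 1 of 5 neighbours < 4, below threshold.
  Kelston: 1 of 3 neighbours < 3, below threshold.
  Newell: 2 of 3 neighbours ≥ 2, panics.
  Perry: 1 of 3 neighbours < 3, below threshold.
Round 4 — no new panics; cascade stops.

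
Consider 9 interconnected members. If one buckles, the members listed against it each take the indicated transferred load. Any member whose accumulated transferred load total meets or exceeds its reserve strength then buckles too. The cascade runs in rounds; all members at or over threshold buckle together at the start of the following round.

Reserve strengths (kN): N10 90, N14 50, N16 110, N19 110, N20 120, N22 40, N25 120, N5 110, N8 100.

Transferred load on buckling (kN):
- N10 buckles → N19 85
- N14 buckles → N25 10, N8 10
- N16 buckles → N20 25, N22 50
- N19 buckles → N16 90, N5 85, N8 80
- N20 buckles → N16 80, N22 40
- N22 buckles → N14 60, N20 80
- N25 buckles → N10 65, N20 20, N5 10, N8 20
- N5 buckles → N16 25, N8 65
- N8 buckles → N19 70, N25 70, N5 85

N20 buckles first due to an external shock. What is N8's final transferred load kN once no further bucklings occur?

Round 1 — N20 buckles (initial).
  N16: +80 → 80 < 110
  N22: +40 → 40 ≥ 40
Round 2 — N22 buckles.
  N14: +60 → 60 ≥ 50
Round 3 — N14 buckles.
  N25: +10 → 10 < 120
  N8: +10 → 10 < 100
No further bucklings.

10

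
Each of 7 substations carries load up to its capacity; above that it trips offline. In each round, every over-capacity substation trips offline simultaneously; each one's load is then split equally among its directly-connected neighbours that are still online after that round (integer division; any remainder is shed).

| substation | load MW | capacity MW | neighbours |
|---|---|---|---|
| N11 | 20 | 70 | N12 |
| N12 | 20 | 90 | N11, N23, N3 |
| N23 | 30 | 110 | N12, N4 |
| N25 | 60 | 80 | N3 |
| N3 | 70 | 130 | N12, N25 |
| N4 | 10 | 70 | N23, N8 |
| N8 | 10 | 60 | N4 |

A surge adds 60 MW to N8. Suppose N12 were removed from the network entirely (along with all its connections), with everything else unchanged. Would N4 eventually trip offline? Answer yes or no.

With N12 removed:
Round 1 — N8 at 70 > 60. N8 trips offline.
  N8 sheds 70 MW to N4: 70 each.
    N4: 10+70 = 80 > 70
Round 2 — N4 trips offline.
  N4 sheds 80 MW to N23: 80 each.
    N23: 30+80 = 110 ≤ 110
No further trips.

yes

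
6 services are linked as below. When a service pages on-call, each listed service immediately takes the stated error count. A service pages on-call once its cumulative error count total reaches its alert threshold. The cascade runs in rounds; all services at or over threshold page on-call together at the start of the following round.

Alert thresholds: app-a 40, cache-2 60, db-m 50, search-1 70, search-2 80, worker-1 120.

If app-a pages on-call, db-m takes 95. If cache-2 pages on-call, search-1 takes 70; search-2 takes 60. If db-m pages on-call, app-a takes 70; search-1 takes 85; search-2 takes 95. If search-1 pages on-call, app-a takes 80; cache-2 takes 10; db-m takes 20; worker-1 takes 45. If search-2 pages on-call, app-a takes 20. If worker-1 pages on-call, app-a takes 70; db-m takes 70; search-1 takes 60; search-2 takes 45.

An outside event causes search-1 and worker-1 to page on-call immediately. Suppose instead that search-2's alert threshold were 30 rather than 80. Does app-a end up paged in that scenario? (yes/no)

yes

With search-2's alert threshold at 30:
Round 1 — search-1, worker-1 page on-call (initial).
  app-a: +80+70 → 150 ≥ 40
  cache-2: +10 → 10 < 60
  db-m: +20+70 → 90 ≥ 50
  search-2: +45 → 45 ≥ 30
Round 2 — app-a, db-m, search-2 page on-call.
No further pages.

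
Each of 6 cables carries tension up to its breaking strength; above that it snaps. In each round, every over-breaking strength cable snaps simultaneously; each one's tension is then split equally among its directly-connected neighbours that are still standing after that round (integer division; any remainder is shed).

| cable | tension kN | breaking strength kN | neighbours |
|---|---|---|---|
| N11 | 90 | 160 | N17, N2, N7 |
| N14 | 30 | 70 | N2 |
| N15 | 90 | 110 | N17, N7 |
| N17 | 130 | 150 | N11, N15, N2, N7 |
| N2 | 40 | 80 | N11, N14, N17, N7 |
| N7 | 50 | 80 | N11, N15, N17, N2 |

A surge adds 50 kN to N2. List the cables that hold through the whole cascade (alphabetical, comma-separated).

N14

Round 1 — N2 at 90 > 80. N2 snaps.
  N2 sheds 90 kN to N11, N14, N17, N7: 22 each (2 lost).
    N11: 90+22 = 112 ≤ 160
    N14: 30+22 = 52 ≤ 70
    N17: 130+22 = 152 > 150
    N7: 50+22 = 72 ≤ 80
Round 2 — N17 snaps.
  N17 sheds 152 kN to N11, N15, N7: 50 each (2 lost).
    N11: 112+50 = 162 > 160
    N15: 90+50 = 140 > 110
    N7: 72+50 = 122 > 80
Round 3 — N11, N15, N7 snap.
  N11 sheds 162 kN: no online neighbours, lost.
  N15 sheds 140 kN: no online neighbours, lost.
  N7 sheds 122 kN: no online neighbours, lost.
No further breaks.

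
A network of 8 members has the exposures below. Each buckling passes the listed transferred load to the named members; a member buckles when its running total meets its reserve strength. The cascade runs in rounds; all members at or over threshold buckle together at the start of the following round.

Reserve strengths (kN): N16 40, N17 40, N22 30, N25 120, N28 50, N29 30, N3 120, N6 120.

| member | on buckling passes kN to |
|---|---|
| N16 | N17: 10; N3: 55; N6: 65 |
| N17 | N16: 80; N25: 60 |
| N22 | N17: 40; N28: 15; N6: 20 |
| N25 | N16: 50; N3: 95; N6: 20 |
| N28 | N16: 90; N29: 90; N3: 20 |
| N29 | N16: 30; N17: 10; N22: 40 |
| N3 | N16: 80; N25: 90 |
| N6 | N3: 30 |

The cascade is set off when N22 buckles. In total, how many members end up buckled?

3

Round 1 — N22 buckles (initial).
  N17: +40 → 40 ≥ 40
  N28: +15 → 15 < 50
  N6: +20 → 20 < 120
Round 2 — N17 buckles.
  N16: +80 → 80 ≥ 40
  N25: +60 → 60 < 120
Round 3 — N16 buckles.
  N3: +55 → 55 < 120
  N6: +65 → 85 < 120
No further bucklings.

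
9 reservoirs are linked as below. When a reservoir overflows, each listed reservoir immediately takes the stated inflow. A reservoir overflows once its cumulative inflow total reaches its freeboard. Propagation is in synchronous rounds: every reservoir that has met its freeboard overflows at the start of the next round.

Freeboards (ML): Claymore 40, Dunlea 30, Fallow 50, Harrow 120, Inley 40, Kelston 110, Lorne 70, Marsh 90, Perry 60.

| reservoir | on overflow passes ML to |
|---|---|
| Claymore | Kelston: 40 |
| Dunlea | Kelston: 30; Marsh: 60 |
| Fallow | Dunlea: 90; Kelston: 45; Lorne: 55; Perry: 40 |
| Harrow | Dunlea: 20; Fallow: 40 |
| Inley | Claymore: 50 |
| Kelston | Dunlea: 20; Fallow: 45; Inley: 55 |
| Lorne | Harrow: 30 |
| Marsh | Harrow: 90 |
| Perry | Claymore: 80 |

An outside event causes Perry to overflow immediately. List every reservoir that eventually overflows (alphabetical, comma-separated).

Claymore, Perry

Round 1 — Perry overflows (initial).
  Claymore: +80 → 80 ≥ 40
Round 2 — Claymore overflows.
  Kelston: +40 → 40 < 110
No further overflows.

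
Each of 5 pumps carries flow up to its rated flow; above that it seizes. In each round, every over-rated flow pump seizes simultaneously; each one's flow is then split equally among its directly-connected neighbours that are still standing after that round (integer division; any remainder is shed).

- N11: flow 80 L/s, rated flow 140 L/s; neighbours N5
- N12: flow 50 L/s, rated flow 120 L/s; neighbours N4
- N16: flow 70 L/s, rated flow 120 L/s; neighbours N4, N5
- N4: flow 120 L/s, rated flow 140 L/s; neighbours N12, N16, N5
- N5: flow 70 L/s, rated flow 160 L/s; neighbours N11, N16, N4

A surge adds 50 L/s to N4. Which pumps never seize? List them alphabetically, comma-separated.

N12

Round 1 — N4 at 170 > 140. N4 seizes.
  N4 sheds 170 L/s to N12, N16, N5: 56 each (2 lost).
    N12: 50+56 = 106 ≤ 120
    N16: 70+56 = 126 > 120
    N5: 70+56 = 126 ≤ 160
Round 2 — N16 seizes.
  N16 sheds 126 L/s to N5: 126 each.
    N5: 126+126 = 252 > 160
Round 3 — N5 seizes.
  N5 sheds 252 L/s to N11: 252 each.
    N11: 80+252 = 332 > 140
Round 4 — N11 seizes.
  N11 sheds 332 L/s: no online neighbours, lost.
No further seizures.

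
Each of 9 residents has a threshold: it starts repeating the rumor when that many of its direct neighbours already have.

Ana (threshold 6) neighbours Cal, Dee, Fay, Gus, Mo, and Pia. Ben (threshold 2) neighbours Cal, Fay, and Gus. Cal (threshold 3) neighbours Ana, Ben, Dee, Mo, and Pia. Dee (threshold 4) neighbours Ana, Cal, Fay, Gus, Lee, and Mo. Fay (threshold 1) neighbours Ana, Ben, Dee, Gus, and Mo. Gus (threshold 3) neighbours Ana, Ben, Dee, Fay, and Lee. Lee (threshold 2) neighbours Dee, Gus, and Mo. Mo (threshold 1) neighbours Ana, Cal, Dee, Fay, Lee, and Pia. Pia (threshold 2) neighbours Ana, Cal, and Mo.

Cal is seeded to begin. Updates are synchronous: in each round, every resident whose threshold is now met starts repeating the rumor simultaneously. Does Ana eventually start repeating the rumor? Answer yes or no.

Round 1 — Cal starts repeating the rumor (initial).
Round 2 — checking thresholds:
  Ana: 1 of 6 neighbours < 6, not yet.
  Ben: 1 of 3 neighbours < 2, not yet.
  Dee: 1 of 6 neighbours < 4, not yet.
  Mo: 1 of 6 neighbours ≥ 1, starts repeating the rumor.
  Pia: 1 of 3 neighbours < 2, not yet.
Round 3 — checking thresholds:
  Ana: 2 of 6 neighbours < 6, not yet.
  Ben: 1 of 3 neighbours < 2, not yet.
  Dee: 2 of 6 neighbours < 4, not yet.
  Fay: 1 of 5 neighbours ≥ 1, starts repeating the rumor.
  Lee: 1 of 3 neighbours < 2, not yet.
  Pia: 2 of 3 neighbours ≥ 2, starts repeating the rumor.
Round 4 — checking thresholds:
  Ana: 4 of 6 neighbours < 6, not yet.
  Ben: 2 of 3 neighbours ≥ 2, starts repeating the rumor.
  Dee: 3 of 6 neighbours < 4, not yet.
  Gus: 1 of 5 neighbours < 3, not yet.
  Lee: 1 of 3 neighbours < 2, not yet.
Round 5 — no new spreads; cascade stops.

no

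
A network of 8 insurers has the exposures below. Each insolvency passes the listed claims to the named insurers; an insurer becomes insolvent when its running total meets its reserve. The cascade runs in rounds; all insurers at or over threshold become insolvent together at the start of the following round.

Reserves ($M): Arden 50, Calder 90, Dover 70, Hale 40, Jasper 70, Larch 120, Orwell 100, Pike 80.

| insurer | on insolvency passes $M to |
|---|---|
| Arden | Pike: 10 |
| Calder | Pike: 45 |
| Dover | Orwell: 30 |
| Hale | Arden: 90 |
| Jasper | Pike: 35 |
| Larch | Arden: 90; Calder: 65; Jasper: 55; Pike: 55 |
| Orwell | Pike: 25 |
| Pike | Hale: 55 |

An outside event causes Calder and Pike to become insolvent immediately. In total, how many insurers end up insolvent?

Round 1 — Calder, Pike become insolvent (initial).
  Hale: +55 → 55 ≥ 40
Round 2 — Hale becomes insolvent.
  Arden: +90 → 90 ≥ 50
Round 3 — Arden becomes insolvent.
No further insolvencies.

4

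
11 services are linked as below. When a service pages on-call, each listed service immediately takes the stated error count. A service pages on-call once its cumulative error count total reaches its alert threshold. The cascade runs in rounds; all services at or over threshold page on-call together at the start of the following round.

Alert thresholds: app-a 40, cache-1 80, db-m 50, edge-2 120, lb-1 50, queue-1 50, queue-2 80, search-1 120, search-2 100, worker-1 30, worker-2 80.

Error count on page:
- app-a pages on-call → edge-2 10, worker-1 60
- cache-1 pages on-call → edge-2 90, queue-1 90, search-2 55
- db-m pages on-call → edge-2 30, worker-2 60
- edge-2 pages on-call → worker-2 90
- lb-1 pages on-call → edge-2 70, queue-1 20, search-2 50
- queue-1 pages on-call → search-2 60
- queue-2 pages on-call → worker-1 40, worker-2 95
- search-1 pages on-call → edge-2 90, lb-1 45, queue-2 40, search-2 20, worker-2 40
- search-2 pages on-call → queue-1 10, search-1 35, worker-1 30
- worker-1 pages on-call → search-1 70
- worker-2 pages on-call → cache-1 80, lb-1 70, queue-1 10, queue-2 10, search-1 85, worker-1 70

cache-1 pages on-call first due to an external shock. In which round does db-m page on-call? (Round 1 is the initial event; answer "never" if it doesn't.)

never

Round 1 — cache-1 pages on-call (initial).
  edge-2: +90 → 90 < 120
  queue-1: +90 → 90 ≥ 50
  search-2: +55 → 55 < 100
Round 2 — queue-1 pages on-call.
  search-2: +60 → 115 ≥ 100
Round 3 — search-2 pages on-call.
  search-1: +35 → 35 < 120
  worker-1: +30 → 30 ≥ 30
Round 4 — worker-1 pages on-call.
  search-1: +70 → 105 < 120
No further pages.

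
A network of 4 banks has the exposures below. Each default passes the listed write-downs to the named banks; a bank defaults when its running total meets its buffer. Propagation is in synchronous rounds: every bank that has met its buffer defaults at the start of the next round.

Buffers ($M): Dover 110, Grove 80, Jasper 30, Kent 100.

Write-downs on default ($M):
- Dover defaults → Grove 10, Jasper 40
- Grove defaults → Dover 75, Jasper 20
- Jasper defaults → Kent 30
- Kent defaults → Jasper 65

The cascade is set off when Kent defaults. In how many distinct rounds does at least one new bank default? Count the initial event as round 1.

Round 1 — Kent defaults (initial).
  Jasper: +65 → 65 ≥ 30
Round 2 — Jasper defaults.
No further defaults.

2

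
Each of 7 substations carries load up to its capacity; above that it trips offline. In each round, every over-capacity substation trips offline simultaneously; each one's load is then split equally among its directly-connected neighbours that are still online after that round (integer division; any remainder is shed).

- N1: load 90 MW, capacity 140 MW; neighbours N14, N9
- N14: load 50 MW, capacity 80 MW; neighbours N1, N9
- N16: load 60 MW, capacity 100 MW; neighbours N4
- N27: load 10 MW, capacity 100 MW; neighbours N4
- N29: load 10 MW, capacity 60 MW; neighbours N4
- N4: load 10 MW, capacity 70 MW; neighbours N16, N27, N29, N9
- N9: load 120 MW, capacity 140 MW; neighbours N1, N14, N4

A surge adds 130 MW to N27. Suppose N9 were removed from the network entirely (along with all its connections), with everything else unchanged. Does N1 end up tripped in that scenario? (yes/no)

no

With N9 removed:
Round 1 — N27 at 140 > 100. N27 trips offline.
  N27 sheds 140 MW to N4: 140 each.
    N4: 10+140 = 150 > 70
Round 2 — N4 trips offline.
  N4 sheds 150 MW to N16, N29: 75 each.
    N16: 60+75 = 135 > 100
    N29: 10+75 = 85 > 60
Round 3 — N16, N29 trip offline.
  N16 sheds 135 MW: no online neighbours, lost.
  N29 sheds 85 MW: no online neighbours, lost.
No further trips.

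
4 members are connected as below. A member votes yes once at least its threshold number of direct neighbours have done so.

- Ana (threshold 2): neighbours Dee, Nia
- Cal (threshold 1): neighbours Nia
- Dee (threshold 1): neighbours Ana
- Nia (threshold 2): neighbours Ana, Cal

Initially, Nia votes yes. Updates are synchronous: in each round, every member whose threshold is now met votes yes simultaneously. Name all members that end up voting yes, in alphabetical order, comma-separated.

Round 1 — Nia votes yes (initial).
Round 2 — checking thresholds:
  Ana: 1 of 2 neighbours < 2, not yet.
  Cal: 1 of 1 neighbours ≥ 1, votes yes.
Round 3 — no new yes votes; cascade stops.

Cal, Nia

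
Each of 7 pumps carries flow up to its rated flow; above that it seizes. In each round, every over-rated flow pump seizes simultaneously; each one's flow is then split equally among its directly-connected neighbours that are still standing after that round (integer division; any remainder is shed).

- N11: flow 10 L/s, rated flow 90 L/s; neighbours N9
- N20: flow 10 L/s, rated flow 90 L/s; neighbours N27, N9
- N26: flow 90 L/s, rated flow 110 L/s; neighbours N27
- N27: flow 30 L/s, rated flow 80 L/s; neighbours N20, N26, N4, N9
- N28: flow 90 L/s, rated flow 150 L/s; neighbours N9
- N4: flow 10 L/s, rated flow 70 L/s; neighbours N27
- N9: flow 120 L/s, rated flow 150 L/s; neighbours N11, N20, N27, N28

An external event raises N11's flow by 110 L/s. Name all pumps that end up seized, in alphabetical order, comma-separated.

N11, N20, N26, N27, N28, N9

Round 1 — N11 at 120 > 90. N11 seizes.
  N11 sheds 120 L/s to N9: 120 each.
    N9: 120+120 = 240 > 150
Round 2 — N9 seizes.
  N9 sheds 240 L/s to N20, N27, N28: 80 each.
    N20: 10+80 = 90 ≤ 90
    N27: 30+80 = 110 > 80
    N28: 90+80 = 170 > 150
Round 3 — N27, N28 seize.
  N27 sheds 110 L/s to N20, N26, N4: 36 each (2 lost).
    N20: 90+36 = 126 > 90
    N26: 90+36 = 126 > 110
    N4: 10+36 = 46 ≤ 70
  N28 sheds 170 L/s: no online neighbours, lost.
Round 4 — N20, N26 seize.
  N20 sheds 126 L/s: no online neighbours, lost.
  N26 sheds 126 L/s: no online neighbours, lost.
No further seizures.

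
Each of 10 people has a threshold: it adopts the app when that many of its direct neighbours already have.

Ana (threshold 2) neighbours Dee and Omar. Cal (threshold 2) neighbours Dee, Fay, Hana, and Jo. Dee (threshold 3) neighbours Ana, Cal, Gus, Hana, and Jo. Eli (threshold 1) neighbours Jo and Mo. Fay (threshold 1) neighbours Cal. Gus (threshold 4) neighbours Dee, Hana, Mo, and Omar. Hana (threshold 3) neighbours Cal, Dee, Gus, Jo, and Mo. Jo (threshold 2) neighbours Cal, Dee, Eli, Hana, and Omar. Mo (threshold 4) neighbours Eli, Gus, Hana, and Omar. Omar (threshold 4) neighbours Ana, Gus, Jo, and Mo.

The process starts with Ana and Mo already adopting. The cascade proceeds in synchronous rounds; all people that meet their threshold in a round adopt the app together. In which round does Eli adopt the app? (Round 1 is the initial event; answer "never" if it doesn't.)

Round 1 — Ana, Mo adopt the app (initial).
Round 2 — checking thresholds:
  Dee: 1 of 5 neighbours < 3, holds.
  Eli: 1 of 2 neighbours ≥ 1, adopts the app.
  Gus: 1 of 4 neighbours < 4, holds.
  Hana: 1 of 5 neighbours < 3, holds.
  Omar: 2 of 4 neighbours < 4, holds.
Round 3 — no new adoptions; cascade stops.

2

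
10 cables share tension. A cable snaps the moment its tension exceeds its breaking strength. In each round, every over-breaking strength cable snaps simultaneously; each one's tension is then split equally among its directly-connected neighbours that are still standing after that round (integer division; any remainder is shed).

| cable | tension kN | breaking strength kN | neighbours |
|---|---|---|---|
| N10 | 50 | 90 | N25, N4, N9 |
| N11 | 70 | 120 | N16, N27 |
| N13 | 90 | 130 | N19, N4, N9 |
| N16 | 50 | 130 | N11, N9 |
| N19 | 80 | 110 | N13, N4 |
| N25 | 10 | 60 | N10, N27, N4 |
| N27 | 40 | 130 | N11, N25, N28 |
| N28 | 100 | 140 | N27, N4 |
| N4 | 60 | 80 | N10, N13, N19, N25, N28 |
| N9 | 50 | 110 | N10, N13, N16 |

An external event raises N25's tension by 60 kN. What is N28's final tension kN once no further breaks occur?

120

Round 1 — N25 at 70 > 60. N25 snaps.
  N25 sheds 70 kN to N10, N27, N4: 23 each (1 lost).
    N10: 50+23 = 73 ≤ 90
    N27: 40+23 = 63 ≤ 130
    N4: 60+23 = 83 > 80
Round 2 — N4 snaps.
  N4 sheds 83 kN to N10, N13, N19, N28: 20 each (3 lost).
    N10: 73+20 = 93 > 90
    N13: 90+20 = 110 ≤ 130
    N19: 80+20 = 100 ≤ 110
    N28: 100+20 = 120 ≤ 140
Round 3 — N10 snaps.
  N10 sheds 93 kN to N9: 93 each.
    N9: 50+93 = 143 > 110
Round 4 — N9 snaps.
  N9 sheds 143 kN to N13, N16: 71 each (1 lost).
    N13: 110+71 = 181 > 130
    N16: 50+71 = 121 ≤ 130
Round 5 — N13 snaps.
  N13 sheds 181 kN to N19: 181 each.
    N19: 100+181 = 281 > 110
Round 6 — N19 snaps.
  N19 sheds 281 kN: no online neighbours, lost.
No further breaks.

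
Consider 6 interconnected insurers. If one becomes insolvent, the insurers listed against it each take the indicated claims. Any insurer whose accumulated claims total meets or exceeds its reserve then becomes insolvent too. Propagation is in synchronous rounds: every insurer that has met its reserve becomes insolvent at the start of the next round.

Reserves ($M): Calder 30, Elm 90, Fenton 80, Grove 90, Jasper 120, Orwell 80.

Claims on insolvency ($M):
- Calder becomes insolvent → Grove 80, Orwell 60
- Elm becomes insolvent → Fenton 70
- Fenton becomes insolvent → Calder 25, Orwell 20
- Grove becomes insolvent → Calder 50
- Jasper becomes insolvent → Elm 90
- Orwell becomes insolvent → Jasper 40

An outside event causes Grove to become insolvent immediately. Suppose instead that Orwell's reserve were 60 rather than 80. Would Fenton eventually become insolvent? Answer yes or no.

no

With Orwell's reserve at 60:
Round 1 — Grove becomes insolvent (initial).
  Calder: +50 → 50 ≥ 30
Round 2 — Calder becomes insolvent.
  Orwell: +60 → 60 ≥ 60
Round 3 — Orwell becomes insolvent.
  Jasper: +40 → 40 < 120
No further insolvencies.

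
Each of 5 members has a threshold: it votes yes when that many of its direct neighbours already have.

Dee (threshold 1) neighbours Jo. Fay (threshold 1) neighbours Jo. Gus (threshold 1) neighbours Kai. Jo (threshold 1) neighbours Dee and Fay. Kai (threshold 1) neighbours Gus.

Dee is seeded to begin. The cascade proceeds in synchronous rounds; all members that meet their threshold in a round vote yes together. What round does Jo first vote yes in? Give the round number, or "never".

Round 1 — Dee votes yes (initial).
Round 2 — checking thresholds:
  Jo: 1 of 2 neighbours ≥ 1, votes yes.
Round 3 — checking thresholds:
  Fay: 1 of 1 neighbours ≥ 1, votes yes.
Round 4 — no new yes votes; cascade stops.

2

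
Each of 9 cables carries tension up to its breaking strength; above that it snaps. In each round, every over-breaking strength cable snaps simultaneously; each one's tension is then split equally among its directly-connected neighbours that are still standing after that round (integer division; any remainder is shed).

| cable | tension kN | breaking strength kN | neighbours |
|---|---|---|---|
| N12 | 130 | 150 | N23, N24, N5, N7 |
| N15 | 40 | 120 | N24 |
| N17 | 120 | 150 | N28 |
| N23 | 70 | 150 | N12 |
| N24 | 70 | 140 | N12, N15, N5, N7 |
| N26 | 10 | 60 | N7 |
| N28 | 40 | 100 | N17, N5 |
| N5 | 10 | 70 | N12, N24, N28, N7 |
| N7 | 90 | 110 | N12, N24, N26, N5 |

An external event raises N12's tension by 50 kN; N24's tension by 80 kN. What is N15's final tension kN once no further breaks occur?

90

Round 1 — N12 at 180 > 150; N24 at 150 > 140. N12, N24 snap.
  N12 sheds 180 kN to N23, N5, N7: 60 each.
    N23: 70+60 = 130 ≤ 150
    N5: 10+60 = 70 ≤ 70
    N7: 90+60 = 150 > 110
  N24 sheds 150 kN to N15, N5, N7: 50 each.
    N15: 40+50 = 90 ≤ 120
    N5: 70+50 = 120 > 70
    N7: 150+50 = 200 > 110
Round 2 — N5, N7 snap.
  N5 sheds 120 kN to N28: 120 each.
    N28: 40+120 = 160 > 100
  N7 sheds 200 kN to N26: 200 each.
    N26: 10+200 = 210 > 60
Round 3 — N26, N28 snap.
  N26 sheds 210 kN: no online neighbours, lost.
  N28 sheds 160 kN to N17: 160 each.
    N17: 120+160 = 280 > 150
Round 4 — N17 snaps.
  N17 sheds 280 kN: no online neighbours, lost.
No further breaks.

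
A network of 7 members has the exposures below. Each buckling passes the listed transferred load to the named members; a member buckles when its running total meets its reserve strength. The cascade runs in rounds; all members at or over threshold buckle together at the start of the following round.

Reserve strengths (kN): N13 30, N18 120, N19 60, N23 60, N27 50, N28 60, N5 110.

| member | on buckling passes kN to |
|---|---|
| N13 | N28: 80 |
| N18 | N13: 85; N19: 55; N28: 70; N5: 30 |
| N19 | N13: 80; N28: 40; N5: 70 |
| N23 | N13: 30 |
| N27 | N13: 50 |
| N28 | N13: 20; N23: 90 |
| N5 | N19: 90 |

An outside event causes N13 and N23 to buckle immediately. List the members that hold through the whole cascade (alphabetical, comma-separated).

Round 1 — N13, N23 buckle (initial).
  N28: +80 → 80 ≥ 60
Round 2 — N28 buckles.
No further bucklings.

N18, N19, N27, N5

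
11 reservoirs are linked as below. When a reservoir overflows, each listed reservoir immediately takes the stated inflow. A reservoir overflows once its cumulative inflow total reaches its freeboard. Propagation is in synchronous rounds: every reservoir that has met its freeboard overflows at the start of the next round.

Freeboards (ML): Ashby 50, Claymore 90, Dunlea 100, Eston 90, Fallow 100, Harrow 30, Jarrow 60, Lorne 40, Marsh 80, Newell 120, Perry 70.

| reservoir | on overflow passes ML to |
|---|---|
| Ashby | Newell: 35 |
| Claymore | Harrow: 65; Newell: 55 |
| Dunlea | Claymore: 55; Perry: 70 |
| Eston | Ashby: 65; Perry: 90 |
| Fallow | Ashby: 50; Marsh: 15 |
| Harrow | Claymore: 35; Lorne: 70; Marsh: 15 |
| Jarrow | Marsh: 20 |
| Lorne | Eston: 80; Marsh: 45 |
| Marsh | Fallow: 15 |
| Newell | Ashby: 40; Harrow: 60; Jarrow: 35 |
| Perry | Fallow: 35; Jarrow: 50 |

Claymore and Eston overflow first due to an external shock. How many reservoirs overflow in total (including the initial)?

Round 1 — Claymore, Eston overflow (initial).
  Ashby: +65 → 65 ≥ 50
  Harrow: +65 → 65 ≥ 30
  Newell: +55 → 55 < 120
  Perry: +90 → 90 ≥ 70
Round 2 — Ashby, Harrow, Perry overflow.
  Fallow: +35 → 35 < 100
  Jarrow: +50 → 50 < 60
  Lorne: +70 → 70 ≥ 40
  Marsh: +15 → 15 < 80
  Newell: +35 → 90 < 120
Round 3 — Lorne overflows.
  Marsh: +45 → 60 < 80
No further overflows.

6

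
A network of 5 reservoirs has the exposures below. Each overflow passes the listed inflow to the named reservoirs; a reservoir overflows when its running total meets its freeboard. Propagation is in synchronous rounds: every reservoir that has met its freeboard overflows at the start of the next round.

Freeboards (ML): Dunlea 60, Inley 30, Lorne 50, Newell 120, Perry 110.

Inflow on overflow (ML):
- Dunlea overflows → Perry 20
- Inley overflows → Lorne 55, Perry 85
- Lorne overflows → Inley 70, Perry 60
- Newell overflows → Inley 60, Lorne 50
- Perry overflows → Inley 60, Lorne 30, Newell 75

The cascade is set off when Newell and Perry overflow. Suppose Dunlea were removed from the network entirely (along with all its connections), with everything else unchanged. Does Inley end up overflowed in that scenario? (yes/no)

yes

With Dunlea removed:
Round 1 — Newell, Perry overflow (initial).
  Inley: +60+60 → 120 ≥ 30
  Lorne: +50+30 → 80 ≥ 50
Round 2 — Inley, Lorne overflow.
No further overflows.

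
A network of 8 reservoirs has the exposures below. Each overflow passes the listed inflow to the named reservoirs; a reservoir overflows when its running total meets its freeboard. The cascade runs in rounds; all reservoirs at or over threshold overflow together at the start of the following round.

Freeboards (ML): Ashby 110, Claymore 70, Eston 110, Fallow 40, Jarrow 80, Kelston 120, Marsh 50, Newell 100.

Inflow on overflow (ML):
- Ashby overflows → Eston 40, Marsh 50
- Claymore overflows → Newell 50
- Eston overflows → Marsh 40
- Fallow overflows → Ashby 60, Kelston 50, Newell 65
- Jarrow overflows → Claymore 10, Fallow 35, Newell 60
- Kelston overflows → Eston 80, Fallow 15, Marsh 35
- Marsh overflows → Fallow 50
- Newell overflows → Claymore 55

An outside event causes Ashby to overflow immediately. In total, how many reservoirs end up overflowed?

Round 1 — Ashby overflows (initial).
  Eston: +40 → 40 < 110
  Marsh: +50 → 50 ≥ 50
Round 2 — Marsh overflows.
  Fallow: +50 → 50 ≥ 40
Round 3 — Fallow overflows.
  Kelston: +50 → 50 < 120
  Newell: +65 → 65 < 100
No further overflows.

3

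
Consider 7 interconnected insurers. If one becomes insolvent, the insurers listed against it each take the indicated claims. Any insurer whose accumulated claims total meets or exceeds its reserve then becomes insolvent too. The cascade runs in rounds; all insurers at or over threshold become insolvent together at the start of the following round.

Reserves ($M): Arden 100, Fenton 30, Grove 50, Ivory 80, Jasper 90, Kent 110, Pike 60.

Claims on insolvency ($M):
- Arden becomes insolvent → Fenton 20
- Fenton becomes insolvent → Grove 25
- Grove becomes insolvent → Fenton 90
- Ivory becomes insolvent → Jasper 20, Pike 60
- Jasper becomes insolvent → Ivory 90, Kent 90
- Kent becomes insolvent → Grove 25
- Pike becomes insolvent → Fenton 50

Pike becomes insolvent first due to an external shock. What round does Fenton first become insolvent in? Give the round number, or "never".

2

Round 1 — Pike becomes insolvent (initial).
  Fenton: +50 → 50 ≥ 30
Round 2 — Fenton becomes insolvent.
  Grove: +25 → 25 < 50
No further insolvencies.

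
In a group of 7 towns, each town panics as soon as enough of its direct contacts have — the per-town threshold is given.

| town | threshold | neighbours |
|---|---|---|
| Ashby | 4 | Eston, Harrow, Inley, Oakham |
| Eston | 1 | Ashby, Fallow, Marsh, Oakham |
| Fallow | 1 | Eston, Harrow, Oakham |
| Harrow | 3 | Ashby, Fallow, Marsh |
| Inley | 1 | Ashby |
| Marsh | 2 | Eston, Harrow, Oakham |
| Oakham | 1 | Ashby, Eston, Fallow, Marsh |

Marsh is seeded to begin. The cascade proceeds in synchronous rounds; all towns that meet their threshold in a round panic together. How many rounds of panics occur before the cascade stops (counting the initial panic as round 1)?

Round 1 — Marsh panics (initial).
Round 2 — checking thresholds:
  Eston: 1 of 4 neighbours ≥ 1, panics.
  Harrow: 1 of 3 neighbours < 3, below threshold.
  Oakham: 1 of 4 neighbours ≥ 1, panics.
Round 3 — checking thresholds:
  Ashby: 2 of 4 neighbours < 4, below threshold.
  Fallow: 2 of 3 neighbours ≥ 1, panics.
  Harrow: 1 of 3 neighbours < 3, below threshold.
Round 4 — no new panics; cascade stops.

3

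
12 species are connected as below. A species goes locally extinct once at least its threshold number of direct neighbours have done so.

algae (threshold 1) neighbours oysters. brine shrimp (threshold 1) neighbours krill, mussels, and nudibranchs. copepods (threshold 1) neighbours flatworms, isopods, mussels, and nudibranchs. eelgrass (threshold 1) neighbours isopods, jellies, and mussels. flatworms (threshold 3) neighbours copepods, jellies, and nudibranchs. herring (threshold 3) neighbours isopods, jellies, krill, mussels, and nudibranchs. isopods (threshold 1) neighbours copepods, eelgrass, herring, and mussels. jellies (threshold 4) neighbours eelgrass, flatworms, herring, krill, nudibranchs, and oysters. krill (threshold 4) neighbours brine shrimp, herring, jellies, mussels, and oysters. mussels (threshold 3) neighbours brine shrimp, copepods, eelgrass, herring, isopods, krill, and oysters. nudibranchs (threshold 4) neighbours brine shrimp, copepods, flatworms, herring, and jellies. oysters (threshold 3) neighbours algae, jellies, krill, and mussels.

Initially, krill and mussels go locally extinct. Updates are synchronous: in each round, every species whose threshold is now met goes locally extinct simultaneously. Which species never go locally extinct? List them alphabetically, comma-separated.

Round 1 — krill, mussels go locally extinct (initial).
Round 2 — checking thresholds:
  brine shrimp: 2 of 3 neighbours ≥ 1, goes locally extinct.
  copepods: 1 of 4 neighbours ≥ 1, goes locally extinct.
  eelgrass: 1 of 3 neighbours ≥ 1, goes locally extinct.
  herring: 2 of 5 neighbours < 3, holds.
  isopods: 1 of 4 neighbours ≥ 1, goes locally extinct.
  jellies: 1 of 6 neighbours < 4, holds.
  oysters: 2 of 4 neighbours < 3, holds.
Round 3 — checking thresholds:
  flatworms: 1 of 3 neighbours < 3, holds.
  herring: 3 of 5 neighbours ≥ 3, goes locally extinct.
  jellies: 2 of 6 neighbours < 4, holds.
  nudibranchs: 2 of 5 neighbours < 4, holds.
  oysters: 2 of 4 neighbours < 3, holds.
Round 4 — no new extinctions; cascade stops.

algae, flatworms, jellies, nudibranchs, oysters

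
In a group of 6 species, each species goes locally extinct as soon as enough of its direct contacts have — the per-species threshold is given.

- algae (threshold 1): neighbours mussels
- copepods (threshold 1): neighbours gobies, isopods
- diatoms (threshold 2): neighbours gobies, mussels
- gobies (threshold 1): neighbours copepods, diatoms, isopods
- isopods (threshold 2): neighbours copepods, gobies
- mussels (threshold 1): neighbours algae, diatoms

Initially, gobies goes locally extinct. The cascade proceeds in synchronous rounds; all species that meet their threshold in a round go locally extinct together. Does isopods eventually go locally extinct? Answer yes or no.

Round 1 — gobies goes locally extinct (initial).
Round 2 — checking thresholds:
  copepods: 1 of 2 neighbours ≥ 1, goes locally extinct.
  diatoms: 1 of 2 neighbours < 2, below threshold.
  isopods: 1 of 2 neighbours < 2, below threshold.
Round 3 — checking thresholds:
  diatoms: 1 of 2 neighbours < 2, below threshold.
  isopods: 2 of 2 neighbours ≥ 2, goes locally extinct.
Round 4 — no new extinctions; cascade stops.

yes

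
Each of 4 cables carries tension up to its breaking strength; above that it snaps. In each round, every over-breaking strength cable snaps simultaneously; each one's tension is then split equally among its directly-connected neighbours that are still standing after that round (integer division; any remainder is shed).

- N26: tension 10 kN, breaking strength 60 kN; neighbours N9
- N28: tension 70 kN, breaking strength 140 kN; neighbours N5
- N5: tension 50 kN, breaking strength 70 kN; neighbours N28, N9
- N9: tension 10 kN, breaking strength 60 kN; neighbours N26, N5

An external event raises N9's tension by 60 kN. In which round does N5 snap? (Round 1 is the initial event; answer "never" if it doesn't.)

2

Round 1 — N9 at 70 > 60. N9 snaps.
  N9 sheds 70 kN to N26, N5: 35 each.
    N26: 10+35 = 45 ≤ 60
    N5: 50+35 = 85 > 70
Round 2 — N5 snaps.
  N5 sheds 85 kN to N28: 85 each.
    N28: 70+85 = 155 > 140
Round 3 — N28 snaps.
  N28 sheds 155 kN: no online neighbours, lost.
No further breaks.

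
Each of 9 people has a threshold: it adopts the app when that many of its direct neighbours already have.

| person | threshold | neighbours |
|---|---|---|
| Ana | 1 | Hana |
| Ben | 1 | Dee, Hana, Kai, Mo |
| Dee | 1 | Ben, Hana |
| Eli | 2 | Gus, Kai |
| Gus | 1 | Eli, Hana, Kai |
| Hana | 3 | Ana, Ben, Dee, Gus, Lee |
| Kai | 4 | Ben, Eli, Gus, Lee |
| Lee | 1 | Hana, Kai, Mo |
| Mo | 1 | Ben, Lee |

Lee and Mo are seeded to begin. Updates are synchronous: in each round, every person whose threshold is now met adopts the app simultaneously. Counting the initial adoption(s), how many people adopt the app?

Round 1 — Lee, Mo adopt the app (initial).
Round 2 — checking thresholds:
  Ben: 1 of 4 neighbours ≥ 1, adopts the app.
  Hana: 1 of 5 neighbours < 3, holds.
  Kai: 1 of 4 neighbours < 4, holds.
Round 3 — checking thresholds:
  Dee: 1 of 2 neighbours ≥ 1, adopts the app.
  Hana: 2 of 5 neighbours < 3, holds.
  Kai: 2 of 4 neighbours < 4, holds.
Round 4 — checking thresholds:
  Hana: 3 of 5 neighbours ≥ 3, adopts the app.
  Kai: 2 of 4 neighbours < 4, holds.
Round 5 — checking thresholds:
  Ana: 1 of 1 neighbours ≥ 1, adopts the app.
  Gus: 1 of 3 neighbours ≥ 1, adopts the app.
  Kai: 2 of 4 neighbours < 4, holds.
Round 6 — no new adoptions; cascade stops.

7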